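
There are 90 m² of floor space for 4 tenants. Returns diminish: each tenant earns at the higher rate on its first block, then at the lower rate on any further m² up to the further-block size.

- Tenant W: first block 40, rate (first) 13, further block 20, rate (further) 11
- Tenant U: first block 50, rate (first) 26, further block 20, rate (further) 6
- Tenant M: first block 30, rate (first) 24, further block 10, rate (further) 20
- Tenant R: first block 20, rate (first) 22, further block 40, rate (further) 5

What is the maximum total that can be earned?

2240

Order all 8 blocks by rate: Tenant U/T1 26 > Tenant M/T1 24 > Tenant R/T1 22 > Tenant M/T2 20 > Tenant W/T1 13 > Tenant W/T2 11 > Tenant U/T2 6 > Tenant R/T2 5.
Tenant U T1 at 26: fill all 50 → 40 left.
Tenant M/T1 (24): +30 → 10 left.
10 remain; put them into Tenant R T1 at 22.
Total = 26×50 + 24×30 + 22×10 = 2240.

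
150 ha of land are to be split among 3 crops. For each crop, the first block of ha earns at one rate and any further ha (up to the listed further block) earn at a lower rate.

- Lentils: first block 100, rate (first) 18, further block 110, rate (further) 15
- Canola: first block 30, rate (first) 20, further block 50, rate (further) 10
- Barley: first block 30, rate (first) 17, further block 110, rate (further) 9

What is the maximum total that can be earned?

Rank every tier by rate: Canola/first 20 > Lentils/first 18 > Barley/first 17 > Lentils/second 15 > Canola/second 10 > Barley/second 9.
Canola first at 20: fill all 30 → 120 left.
Lentils first at 18: fill all 100 → 20 left.
Barley first at 17: only 20 left, fill 20.
Total = 20×30 + 18×100 + 17×20 = 2740.

2740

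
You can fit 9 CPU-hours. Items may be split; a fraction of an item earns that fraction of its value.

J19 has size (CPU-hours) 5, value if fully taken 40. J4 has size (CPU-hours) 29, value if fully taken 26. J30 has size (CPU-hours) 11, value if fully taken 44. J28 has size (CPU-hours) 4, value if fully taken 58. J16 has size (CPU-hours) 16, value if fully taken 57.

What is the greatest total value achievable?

98

Best value per unit of size first: J28 58/4≈14.5, J19 40/5≈8, J30 44/11≈4, J16 57/16≈3.56, J4 26/29≈0.897.
All 4 CPU-hours of J28 fit (value 58) → 5 remain.
Take all of J19 (5 CPU-hours, value 40) → 0 CPU-hours left.
Total value = 98.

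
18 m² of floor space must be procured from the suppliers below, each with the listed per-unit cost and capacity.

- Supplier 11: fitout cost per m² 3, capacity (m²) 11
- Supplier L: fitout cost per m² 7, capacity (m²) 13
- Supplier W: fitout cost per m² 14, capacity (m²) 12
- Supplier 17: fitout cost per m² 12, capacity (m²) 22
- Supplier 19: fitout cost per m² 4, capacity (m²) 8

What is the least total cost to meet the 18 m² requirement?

61

Cheapest first:
Supplier 11 (3): use full 11 — 7 m² to go.
Supplier 19 at 4: take 7 of its 8 — requirement met.
Supplier L, Supplier 17, Supplier W: unused.
Cost = 11×3 + 7×4 = 61.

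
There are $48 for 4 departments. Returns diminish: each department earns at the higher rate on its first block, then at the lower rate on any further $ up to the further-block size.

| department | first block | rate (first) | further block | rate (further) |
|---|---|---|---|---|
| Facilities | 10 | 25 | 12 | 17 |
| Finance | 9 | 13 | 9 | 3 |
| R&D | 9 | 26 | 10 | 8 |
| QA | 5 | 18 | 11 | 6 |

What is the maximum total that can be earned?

Treat each block as its own option and order by rate: R&D/T1 26 > Facilities/T1 25 > QA/T1 18 > Facilities/T2 17 > Finance/T1 13 > R&D/T2 8 > QA/T2 6 > Finance/T2 3.
Fill R&D T1 block (9 at 26) — 39 left.
Facilities/T1 (25): +10 — 29 left.
QA T1 at 18: fill all 5 — 24 left.
Facilities T2 at 17: fill all 12 — 12 left.
Finance T1 at 13: fill all 9 — 3 left.
R&D/T2: +3 of 10 at 8; pool empty.
Total = 26×9 + 25×10 + 18×5 + 17×12 + 13×9 + 8×3 = 919.

919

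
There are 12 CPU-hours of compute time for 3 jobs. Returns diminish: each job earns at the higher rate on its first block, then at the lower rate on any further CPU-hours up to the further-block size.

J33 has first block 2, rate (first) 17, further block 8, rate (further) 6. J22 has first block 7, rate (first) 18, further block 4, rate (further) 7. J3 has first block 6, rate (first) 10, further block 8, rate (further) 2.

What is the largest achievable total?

190

Treat each block as its own option and order by rate: J22/T1 18 > J33/T1 17 > J3/T1 10 > J22/T2 7 > J33/T2 6 > J3/T2 2.
J22 T1 at 18: fill all 7 ; 5 left.
Fill J33 T1 block (2 at 17) ; 3 left.
J3/T1: +3 of 6 at 10; pool empty.
Total = 18×7 + 17×2 + 10×3 = 190.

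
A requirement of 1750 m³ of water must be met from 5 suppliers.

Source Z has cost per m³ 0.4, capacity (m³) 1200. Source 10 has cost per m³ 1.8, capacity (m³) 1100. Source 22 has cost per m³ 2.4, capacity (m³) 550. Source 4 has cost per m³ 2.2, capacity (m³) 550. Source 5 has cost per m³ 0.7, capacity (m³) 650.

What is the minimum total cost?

865

Fill from the cheapest supplier first.
Source Z at 0.4: take all 1200 m³ → 550 still needed.
Take 550 from Source 5 at 0.7 to finish.
Source 10, Source 4, Source 22: unused.
Cost = 1200×0.4 + 550×0.7 = 865.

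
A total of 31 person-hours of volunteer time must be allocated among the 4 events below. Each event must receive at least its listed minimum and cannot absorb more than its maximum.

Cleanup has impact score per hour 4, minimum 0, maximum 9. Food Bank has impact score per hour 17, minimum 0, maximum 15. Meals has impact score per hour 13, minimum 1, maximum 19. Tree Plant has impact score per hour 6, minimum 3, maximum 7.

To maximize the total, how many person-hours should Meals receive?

13

Meeting every minimum uses 0+0+1+3 = 4 person-hours, leaving 27.
Order the events by impact score per hour: Food Bank 17 > Meals 13 > Tree Plant 6 > Cleanup 4.
Food Bank: +15 to 15 (cap) — 12 left.
Meals: +12 (room for 18) → 13. Pool exhausted.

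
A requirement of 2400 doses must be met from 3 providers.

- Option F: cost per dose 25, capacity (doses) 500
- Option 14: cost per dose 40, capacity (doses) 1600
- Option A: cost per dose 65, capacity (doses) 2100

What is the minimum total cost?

Cheapest first:
Option F at 25: take all 500 doses ; 1900 still needed.
Take 1600 from Option 14 at 40 ; need 300 more.
Take 300 from Option A at 65 to finish.
Cost = 500×25 + 1600×40 + 300×65 = 96000.

96000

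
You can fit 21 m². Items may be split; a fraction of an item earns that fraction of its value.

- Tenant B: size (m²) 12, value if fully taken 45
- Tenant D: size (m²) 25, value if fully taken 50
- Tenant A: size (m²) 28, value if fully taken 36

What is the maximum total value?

63

Rank by value-to-size ratio: Tenant B 45/12≈3.75, Tenant D 50/25≈2, Tenant A 36/28≈1.29.
All 12 m² of Tenant B fit (value 45) — 9 remain.
Only 9 m² remain; take 9/25 of Tenant D for value 50×9/25 = 18.
Total value = 63.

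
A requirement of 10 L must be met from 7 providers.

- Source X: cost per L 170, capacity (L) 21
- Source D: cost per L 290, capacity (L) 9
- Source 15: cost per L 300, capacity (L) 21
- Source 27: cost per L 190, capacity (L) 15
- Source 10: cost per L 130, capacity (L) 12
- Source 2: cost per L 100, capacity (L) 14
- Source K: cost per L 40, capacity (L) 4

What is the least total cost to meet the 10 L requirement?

760

Fill from the cheapest provider first.
Source K at 40: take all 4 L ; 6 still needed.
Source 2 at 100: take 6 of its 14 ; requirement met.
Source 10, Source X, Source 27, Source D, Source 15: unused.
Cost = 4×40 + 6×100 = 760.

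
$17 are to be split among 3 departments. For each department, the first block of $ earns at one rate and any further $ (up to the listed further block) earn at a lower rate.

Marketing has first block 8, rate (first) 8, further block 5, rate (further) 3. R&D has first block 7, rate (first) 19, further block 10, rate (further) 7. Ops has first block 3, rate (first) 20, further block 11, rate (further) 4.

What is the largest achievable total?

249

Treat each block as its own option and order by rate: Ops/tier1 20 > R&D/tier1 19 > Marketing/tier1 8 > R&D/tier2 7 > Ops/tier2 4 > Marketing/tier2 3.
Ops tier1 at 20: fill all 3 — 14 left.
R&D tier1 at 19: fill all 7 — 7 left.
7 remain; put them into Marketing tier1 at 8.
Total = 20×3 + 19×7 + 8×7 = 249.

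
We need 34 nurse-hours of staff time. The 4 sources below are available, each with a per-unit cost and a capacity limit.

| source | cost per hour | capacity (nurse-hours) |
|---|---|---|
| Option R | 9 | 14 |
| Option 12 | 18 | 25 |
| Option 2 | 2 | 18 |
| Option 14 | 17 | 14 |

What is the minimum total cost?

Fill from the cheapest source first.
Option 2 (2): use full 18 — 16 nurse-hours to go.
Take 14 from Option R at 9 — need 2 more.
Option 14 (17): take the remaining 2 — done.
Option 12: unused.
Cost = 18×2 + 14×9 + 2×17 = 196.

196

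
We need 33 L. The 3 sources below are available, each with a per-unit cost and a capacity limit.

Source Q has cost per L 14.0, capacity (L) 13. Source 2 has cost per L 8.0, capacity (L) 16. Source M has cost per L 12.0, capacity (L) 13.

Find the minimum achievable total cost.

Fill from the cheapest source first.
Source 2 at 8.0: take all 16 L — 17 still needed.
Source M (12.0): use full 13 — 4 L to go.
Source Q (14.0): take the remaining 4 — done.
Cost = 16×8.0 + 13×12.0 + 4×14.0 = 340.

340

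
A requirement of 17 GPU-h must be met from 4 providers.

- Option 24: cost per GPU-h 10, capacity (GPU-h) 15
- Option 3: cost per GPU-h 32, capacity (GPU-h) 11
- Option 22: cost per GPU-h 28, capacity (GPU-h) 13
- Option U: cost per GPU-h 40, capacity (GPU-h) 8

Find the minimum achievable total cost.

Cheapest first:
Option 24 (10): use full 15 → 2 GPU-h to go.
Option 22 at 28: take 2 of its 13 → requirement met.
Option 3, Option U: unused.
Cost = 15×10 + 2×28 = 206.

206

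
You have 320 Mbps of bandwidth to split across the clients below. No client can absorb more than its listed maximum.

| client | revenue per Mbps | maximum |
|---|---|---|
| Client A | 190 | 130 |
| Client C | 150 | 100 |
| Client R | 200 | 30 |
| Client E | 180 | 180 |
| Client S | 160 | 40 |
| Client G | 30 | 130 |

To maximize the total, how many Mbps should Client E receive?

160

Rank by revenue per Mbps: Client R 200 > Client A 190 > Client E 180 > Client S 160 > Client C 150 > Client G 30.
Give Client R 30 to hit its cap of 30 — 290 left.
Client A takes 130 to reach its cap of 130 — 160 left.
Only 160 left; Client E takes them to reach 160.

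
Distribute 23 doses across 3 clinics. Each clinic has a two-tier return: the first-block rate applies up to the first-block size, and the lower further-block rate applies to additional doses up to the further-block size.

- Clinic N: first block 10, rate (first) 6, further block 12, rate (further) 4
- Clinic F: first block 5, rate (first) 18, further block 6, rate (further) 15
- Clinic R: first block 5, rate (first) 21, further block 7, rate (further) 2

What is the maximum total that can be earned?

Treat each block as its own option and order by rate: Clinic R/T1 21 > Clinic F/T1 18 > Clinic F/T2 15 > Clinic N/T1 6 > Clinic N/T2 4 > Clinic R/T2 2.
Clinic R T1 at 21: fill all 5 ; 18 left.
Fill Clinic F T1 block (5 at 18) ; 13 left.
Clinic F T2 at 15: fill all 6 ; 7 left.
Clinic N/T1: +7 of 10 at 6; pool empty.
Total = 21×5 + 18×5 + 15×6 + 6×7 = 327.

327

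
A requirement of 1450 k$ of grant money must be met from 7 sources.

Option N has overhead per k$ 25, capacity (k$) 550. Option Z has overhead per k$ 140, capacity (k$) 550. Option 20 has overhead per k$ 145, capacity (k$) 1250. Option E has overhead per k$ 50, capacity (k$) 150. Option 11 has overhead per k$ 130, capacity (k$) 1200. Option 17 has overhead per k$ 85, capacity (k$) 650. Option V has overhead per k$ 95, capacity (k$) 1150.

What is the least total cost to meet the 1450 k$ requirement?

Fill from the cheapest source first.
Option N (25): use full 550 ; 900 k$ to go.
Option E (50): use full 150 ; 750 k$ to go.
Take 650 from Option 17 at 85 ; need 100 more.
Option V at 95: take 100 of its 1150 ; requirement met.
Option 11, Option Z, Option 20: unused.
Cost = 550×25 + 150×50 + 650×85 + 100×95 = 86000.

86000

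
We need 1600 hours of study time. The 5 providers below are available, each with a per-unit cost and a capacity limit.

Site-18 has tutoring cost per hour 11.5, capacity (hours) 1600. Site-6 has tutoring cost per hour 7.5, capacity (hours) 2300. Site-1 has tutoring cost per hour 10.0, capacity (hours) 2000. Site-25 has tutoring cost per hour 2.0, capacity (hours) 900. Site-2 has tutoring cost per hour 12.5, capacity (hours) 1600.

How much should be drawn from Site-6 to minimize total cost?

Fill from the cheapest provider first.
Site-25 at 2.0: take all 900 hours — 700 still needed.
Take 700 from Site-6 at 7.5 to finish.
Site-1, Site-18, Site-2: unused.

700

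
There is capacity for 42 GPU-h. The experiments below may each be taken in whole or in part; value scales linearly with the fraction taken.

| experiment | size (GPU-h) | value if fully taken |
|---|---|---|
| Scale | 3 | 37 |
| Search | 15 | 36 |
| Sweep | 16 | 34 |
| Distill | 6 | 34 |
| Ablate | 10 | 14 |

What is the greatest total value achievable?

Sort by value density: Scale 37/3≈12.3, Distill 34/6≈5.67, Search 36/15≈2.4, Sweep 34/16≈2.12, Ablate 14/10≈1.4.
Take all of Scale (3 GPU-h, value 37) — 39 GPU-h left.
Take all of Distill (6 GPU-h, value 34) — 33 GPU-h left.
Search: take in full, 15 GPU-h for value 36 — 18 left.
Sweep: take in full, 16 GPU-h for value 34 — 2 left.
2 GPU-h left: a 2/10 share of Ablate gives 14×2/10 = 2.8.
Total value = 143.8.

143.8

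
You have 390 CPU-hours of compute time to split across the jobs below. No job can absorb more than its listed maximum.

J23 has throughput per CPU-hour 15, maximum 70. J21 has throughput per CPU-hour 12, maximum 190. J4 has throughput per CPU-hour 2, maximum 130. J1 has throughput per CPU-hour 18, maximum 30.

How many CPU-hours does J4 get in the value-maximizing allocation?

Rank by throughput per CPU-hour: J1 18 > J23 15 > J21 12 > J4 2.
J1: +30 to 30 (cap) → 360 left.
J23 takes 70 to reach its cap of 70 → 290 left.
J21: +190 to 190 (cap) → 100 left.
Only 100 left; J4 takes them to reach 100.

100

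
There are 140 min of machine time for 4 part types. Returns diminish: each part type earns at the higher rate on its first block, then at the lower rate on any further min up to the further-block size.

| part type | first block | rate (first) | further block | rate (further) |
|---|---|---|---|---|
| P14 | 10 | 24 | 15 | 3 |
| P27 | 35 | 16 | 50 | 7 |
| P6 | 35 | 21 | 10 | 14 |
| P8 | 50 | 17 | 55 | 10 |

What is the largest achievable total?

Order all 8 blocks by rate: P14/first 24 > P6/first 21 > P8/first 17 > P27/first 16 > P6/second 14 > P8/second 10 > P27/second 7 > P14/second 3.
P14/first (24): +10 → 130 left.
P6/first (21): +35 → 95 left.
P8/first (17): +50 → 45 left.
P27 first at 16: fill all 35 → 10 left.
P6/second (14): +10 → 0 left.
Total = 24×10 + 21×35 + 17×50 + 16×35 + 14×10 = 2525.

2525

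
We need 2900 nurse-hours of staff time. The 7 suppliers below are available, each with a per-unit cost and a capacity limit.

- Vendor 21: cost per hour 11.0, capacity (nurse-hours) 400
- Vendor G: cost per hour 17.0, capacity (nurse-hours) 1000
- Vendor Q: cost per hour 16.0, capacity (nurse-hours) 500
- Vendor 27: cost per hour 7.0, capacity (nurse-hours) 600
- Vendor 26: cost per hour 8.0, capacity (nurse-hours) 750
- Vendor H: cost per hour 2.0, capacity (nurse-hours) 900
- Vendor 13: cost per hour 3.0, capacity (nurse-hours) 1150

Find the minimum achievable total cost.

11450

Fill from the cheapest supplier first.
Vendor H at 2.0: take all 900 nurse-hours — 2000 still needed.
Vendor 13 (3.0): use full 1150 — 850 nurse-hours to go.
Take 600 from Vendor 27 at 7.0 — need 250 more.
Vendor 26 (8.0): take the remaining 250 — done.
Vendor 21, Vendor Q, Vendor G: unused.
Cost = 900×2.0 + 1150×3.0 + 600×7.0 + 250×8.0 = 11450.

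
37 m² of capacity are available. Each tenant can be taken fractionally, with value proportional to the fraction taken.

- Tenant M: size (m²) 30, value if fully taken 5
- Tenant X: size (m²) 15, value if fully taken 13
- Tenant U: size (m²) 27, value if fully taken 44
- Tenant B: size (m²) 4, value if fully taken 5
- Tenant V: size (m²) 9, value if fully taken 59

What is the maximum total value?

Rank by value-to-size ratio: Tenant V 59/9≈6.56, Tenant U 44/27≈1.63, Tenant B 5/4≈1.25, Tenant X 13/15≈0.867, Tenant M 5/30≈0.167.
Tenant V: take in full, 9 m² for value 59 ; 28 left.
Tenant U: take in full, 27 m² for value 44 ; 1 left.
Fill the last 1 m² with part of Tenant B: 1/4 of it earns 1.25.
Total value = 104.25.

104.25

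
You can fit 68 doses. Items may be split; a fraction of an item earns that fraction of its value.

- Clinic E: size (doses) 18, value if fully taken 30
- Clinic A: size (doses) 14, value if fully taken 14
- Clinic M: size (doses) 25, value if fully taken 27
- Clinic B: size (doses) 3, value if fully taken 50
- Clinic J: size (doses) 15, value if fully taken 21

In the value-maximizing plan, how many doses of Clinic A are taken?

7

Rank by value-to-size ratio: Clinic B 50/3≈16.7, Clinic E 30/18≈1.67, Clinic J 21/15≈1.4, Clinic M 27/25≈1.08, Clinic A 14/14≈1.
Take all of Clinic B (3 doses, value 50) — 65 doses left.
All 18 doses of Clinic E fit (value 30) — 47 remain.
All 15 doses of Clinic J fit (value 21) — 32 remain.
Clinic M: take in full, 25 doses for value 27 — 7 left.
Only 7 doses remain; take 7/14 of Clinic A for value 14×7/14 = 7.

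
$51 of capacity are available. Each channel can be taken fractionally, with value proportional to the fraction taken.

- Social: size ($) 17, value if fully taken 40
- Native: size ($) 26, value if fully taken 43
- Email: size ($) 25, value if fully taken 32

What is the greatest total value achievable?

Best value per unit of size first: Social 40/17≈2.35, Native 43/26≈1.65, Email 32/25≈1.28.
Social: take in full, 17 $ for value 40 → 34 left.
All 26 $ of Native fit (value 43) → 8 remain.
Only 8 $ remain; take 8/25 of Email for value 32×8/25 = 10.24.
Total value = 93.24.

93.24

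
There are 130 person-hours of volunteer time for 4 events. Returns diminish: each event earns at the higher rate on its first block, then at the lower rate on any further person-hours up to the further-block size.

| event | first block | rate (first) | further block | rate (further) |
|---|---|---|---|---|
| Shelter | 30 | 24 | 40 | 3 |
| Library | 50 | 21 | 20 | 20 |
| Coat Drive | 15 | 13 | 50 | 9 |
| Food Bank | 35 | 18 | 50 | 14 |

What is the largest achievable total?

Order all 8 blocks by rate: Shelter/T1 24 > Library/T1 21 > Library/T2 20 > Food Bank/T1 18 > Food Bank/T2 14 > Coat Drive/T1 13 > Coat Drive/T2 9 > Shelter/T2 3.
Shelter T1 at 24: fill all 30 ; 100 left.
Library T1 at 21: fill all 50 ; 50 left.
Library/T2 (20): +20 ; 30 left.
Food Bank/T1: +30 of 35 at 18; pool empty.
Total = 24×30 + 21×50 + 20×20 + 18×30 = 2710.

2710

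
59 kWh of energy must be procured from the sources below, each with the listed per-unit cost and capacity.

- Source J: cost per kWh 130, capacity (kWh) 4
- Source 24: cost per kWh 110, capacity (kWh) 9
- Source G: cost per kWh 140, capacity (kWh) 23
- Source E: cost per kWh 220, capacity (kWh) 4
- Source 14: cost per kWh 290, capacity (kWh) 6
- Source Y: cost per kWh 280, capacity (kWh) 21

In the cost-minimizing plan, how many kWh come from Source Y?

19

Cheapest first:
Source 24 at 110: take all 9 kWh ; 50 still needed.
Source J (130): use full 4 ; 46 kWh to go.
Take 23 from Source G at 140 ; need 23 more.
Source E at 220: take all 4 kWh ; 19 still needed.
Take 19 from Source Y at 280 to finish.
Source 14: unused.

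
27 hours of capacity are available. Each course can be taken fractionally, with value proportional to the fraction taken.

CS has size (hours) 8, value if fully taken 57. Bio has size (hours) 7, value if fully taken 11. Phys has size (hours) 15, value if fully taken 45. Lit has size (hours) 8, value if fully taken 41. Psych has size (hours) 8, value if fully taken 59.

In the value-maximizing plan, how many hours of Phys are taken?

3

Best value per unit of size first: Psych 59/8≈7.38, CS 57/8≈7.12, Lit 41/8≈5.12, Phys 45/15≈3, Bio 11/7≈1.57.
Take all of Psych (8 hours, value 59) → 19 hours left.
Take all of CS (8 hours, value 57) → 11 hours left.
Lit: take in full, 8 hours for value 41 → 3 left.
Fill the last 3 hours with part of Phys: 3/15 of it earns 9.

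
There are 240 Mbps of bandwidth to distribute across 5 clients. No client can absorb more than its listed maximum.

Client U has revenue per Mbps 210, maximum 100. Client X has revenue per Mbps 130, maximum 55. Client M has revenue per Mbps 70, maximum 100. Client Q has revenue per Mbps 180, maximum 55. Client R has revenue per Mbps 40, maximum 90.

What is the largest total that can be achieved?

40150

Rank by revenue per Mbps: Client U 210 > Client Q 180 > Client X 130 > Client M 70 > Client R 40.
Client U takes 100 to reach its cap of 100 → 140 left.
Client Q takes 55 to reach its cap of 55 → 85 left.
Client X: +55 to 55 (cap) → 30 left.
Client M: +30 (room for 100) → 30. Pool exhausted.
Total = 210×100 + 130×55 + 70×30 + 180×55 = 40150.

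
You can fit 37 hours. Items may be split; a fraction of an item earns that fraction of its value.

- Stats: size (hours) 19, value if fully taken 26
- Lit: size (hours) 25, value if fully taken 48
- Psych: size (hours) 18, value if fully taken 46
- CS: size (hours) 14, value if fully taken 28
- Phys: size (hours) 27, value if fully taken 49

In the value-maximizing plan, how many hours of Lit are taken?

5

Sort by value density: Psych 46/18≈2.56, CS 28/14≈2, Lit 48/25≈1.92, Phys 49/27≈1.81, Stats 26/19≈1.37.
Psych: take in full, 18 hours for value 46 — 19 left.
CS: take in full, 14 hours for value 28 — 5 left.
Only 5 hours remain; take 5/25 of Lit for value 48×5/25 = 9.6.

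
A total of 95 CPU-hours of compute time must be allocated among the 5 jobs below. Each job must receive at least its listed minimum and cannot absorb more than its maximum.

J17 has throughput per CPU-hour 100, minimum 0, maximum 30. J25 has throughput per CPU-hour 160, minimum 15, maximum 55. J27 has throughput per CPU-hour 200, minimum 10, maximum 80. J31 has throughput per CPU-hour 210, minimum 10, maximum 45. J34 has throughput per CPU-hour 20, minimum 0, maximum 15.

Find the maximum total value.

18850

Meeting every minimum uses 0+15+10+10+0 = 35 CPU-hours, leaving 60.
Highest throughput per CPU-hour first: J31 210 > J27 200 > J25 160 > J17 100 > J34 20.
J31: +35 to 45 (cap) — 25 left.
J27 has room for 70 more but only 25 remain, so it gets 35.
Total = 160×15 + 200×35 + 210×45 = 18850.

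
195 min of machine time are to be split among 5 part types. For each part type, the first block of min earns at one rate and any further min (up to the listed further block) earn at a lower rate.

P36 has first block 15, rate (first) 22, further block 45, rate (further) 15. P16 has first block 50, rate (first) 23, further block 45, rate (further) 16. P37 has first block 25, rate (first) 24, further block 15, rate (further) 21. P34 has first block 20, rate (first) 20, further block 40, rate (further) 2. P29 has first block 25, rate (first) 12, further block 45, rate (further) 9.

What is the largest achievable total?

3890

Treat each block as its own option and order by rate: P37/tier1 24 > P16/tier1 23 > P36/tier1 22 > P37/tier2 21 > P34/tier1 20 > P16/tier2 16 > P36/tier2 15 > P29/tier1 12 > P29/tier2 9 > P34/tier2 2.
P37 tier1 at 24: fill all 25 ; 170 left.
Fill P16 tier1 block (50 at 23) ; 120 left.
Fill P36 tier1 block (15 at 22) ; 105 left.
P37 tier2 at 21: fill all 15 ; 90 left.
Fill P34 tier1 block (20 at 20) ; 70 left.
Fill P16 tier2 block (45 at 16) ; 25 left.
P36/tier2: +25 of 45 at 15; pool empty.
Total = 24×25 + 23×50 + 22×15 + 21×15 + 20×20 + 16×45 + 15×25 = 3890.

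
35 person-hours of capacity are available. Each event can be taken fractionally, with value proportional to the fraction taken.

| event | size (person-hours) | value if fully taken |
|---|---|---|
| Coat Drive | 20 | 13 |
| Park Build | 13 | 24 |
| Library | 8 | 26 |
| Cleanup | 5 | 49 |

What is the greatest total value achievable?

Rank by value-to-size ratio: Cleanup 49/5≈9.8, Library 26/8≈3.25, Park Build 24/13≈1.85, Coat Drive 13/20≈0.65.
All 5 person-hours of Cleanup fit (value 49) → 30 remain.
Take all of Library (8 person-hours, value 26) → 22 person-hours left.
Take all of Park Build (13 person-hours, value 24) → 9 person-hours left.
Fill the last 9 person-hours with part of Coat Drive: 9/20 of it earns 5.85.
Total value = 104.85.

104.85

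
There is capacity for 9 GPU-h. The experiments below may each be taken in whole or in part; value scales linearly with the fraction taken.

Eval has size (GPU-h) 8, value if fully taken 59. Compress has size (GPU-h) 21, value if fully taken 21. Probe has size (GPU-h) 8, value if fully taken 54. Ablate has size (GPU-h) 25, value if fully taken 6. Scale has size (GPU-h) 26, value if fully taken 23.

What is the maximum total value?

65.75

Rank by value-to-size ratio: Eval 59/8≈7.38, Probe 54/8≈6.75, Compress 21/21≈1, Scale 23/26≈0.885, Ablate 6/25≈0.24.
Take all of Eval (8 GPU-h, value 59) ; 1 GPU-h left.
Fill the last 1 GPU-h with part of Probe: 1/8 of it earns 6.75.
Total value = 65.75.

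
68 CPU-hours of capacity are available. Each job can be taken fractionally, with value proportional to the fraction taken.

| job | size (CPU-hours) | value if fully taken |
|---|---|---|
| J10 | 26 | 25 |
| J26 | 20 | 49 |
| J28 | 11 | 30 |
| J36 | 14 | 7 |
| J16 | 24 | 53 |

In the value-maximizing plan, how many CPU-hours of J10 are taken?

13

Sort by value density: J28 30/11≈2.73, J26 49/20≈2.45, J16 53/24≈2.21, J10 25/26≈0.962, J36 7/14≈0.5.
J28: take in full, 11 CPU-hours for value 30 → 57 left.
All 20 CPU-hours of J26 fit (value 49) → 37 remain.
All 24 CPU-hours of J16 fit (value 53) → 13 remain.
Fill the last 13 CPU-hours with part of J10: 13/26 of it earns 12.5.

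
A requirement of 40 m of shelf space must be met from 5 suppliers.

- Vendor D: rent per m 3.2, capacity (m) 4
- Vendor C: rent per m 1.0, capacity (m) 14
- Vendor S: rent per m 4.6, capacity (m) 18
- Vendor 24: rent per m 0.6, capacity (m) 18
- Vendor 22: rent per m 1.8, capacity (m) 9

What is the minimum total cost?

39.2

Use suppliers in increasing cost order.
Vendor 24 (0.6): use full 18 — 22 m to go.
Vendor C at 1.0: take all 14 m — 8 still needed.
Take 8 from Vendor 22 at 1.8 to finish.
Vendor D, Vendor S: unused.
Cost = 18×0.6 + 14×1.0 + 8×1.8 = 39.2.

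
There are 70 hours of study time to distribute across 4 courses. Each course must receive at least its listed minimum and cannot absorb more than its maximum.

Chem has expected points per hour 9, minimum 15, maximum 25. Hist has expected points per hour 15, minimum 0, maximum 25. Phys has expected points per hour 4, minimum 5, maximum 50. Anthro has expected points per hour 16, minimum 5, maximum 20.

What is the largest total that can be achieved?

895

Meeting every minimum uses 15+0+5+5 = 25 hours, leaving 45.
Order the courses by expected points per hour: Anthro 16 > Hist 15 > Chem 9 > Phys 4.
Anthro takes 15 more to reach its cap of 20 ; 30 left.
Give Hist 25 more to hit its cap of 25 ; 5 left.
Chem: +5 (room for 10) → 20. Pool exhausted.
Total = 9×20 + 15×25 + 4×5 + 16×20 = 895.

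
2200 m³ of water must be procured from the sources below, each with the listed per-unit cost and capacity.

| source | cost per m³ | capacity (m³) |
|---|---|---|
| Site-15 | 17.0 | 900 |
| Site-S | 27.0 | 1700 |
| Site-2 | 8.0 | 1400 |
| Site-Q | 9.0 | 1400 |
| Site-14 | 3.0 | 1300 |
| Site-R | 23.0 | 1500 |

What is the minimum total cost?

11100

Use sources in increasing cost order.
Site-14 at 3.0: take all 1300 m³ ; 900 still needed.
Site-2 (8.0): take the remaining 900 ; done.
Site-Q, Site-15, Site-R, Site-S: unused.
Cost = 1300×3.0 + 900×8.0 = 11100.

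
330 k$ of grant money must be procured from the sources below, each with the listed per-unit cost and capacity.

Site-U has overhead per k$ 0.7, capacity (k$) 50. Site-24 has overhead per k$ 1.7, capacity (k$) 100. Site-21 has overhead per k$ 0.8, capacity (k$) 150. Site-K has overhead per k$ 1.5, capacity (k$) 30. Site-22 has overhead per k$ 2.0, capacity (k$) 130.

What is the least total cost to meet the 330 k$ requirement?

Fill from the cheapest source first.
Site-U (0.7): use full 50 ; 280 k$ to go.
Site-21 at 0.8: take all 150 k$ ; 130 still needed.
Site-K at 1.5: take all 30 k$ ; 100 still needed.
Site-24 at 1.7: take all 100 k$ ; 0 still needed.
Site-22: unused.
Cost = 50×0.7 + 150×0.8 + 30×1.5 + 100×1.7 = 370.

370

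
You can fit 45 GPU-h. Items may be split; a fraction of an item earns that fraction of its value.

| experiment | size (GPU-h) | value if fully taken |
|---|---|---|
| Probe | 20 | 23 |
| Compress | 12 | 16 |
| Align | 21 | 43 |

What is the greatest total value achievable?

72.8

Sort by value density: Align 43/21≈2.05, Compress 16/12≈1.33, Probe 23/20≈1.15.
Align: take in full, 21 GPU-h for value 43 → 24 left.
All 12 GPU-h of Compress fit (value 16) → 12 remain.
12 GPU-h left: a 12/20 share of Probe gives 23×12/20 = 13.8.
Total value = 72.8.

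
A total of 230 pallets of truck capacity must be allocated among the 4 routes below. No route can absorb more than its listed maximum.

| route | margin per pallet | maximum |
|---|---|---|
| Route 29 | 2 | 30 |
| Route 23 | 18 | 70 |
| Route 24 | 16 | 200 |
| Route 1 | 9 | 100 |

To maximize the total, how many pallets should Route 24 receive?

Rank by margin per pallet: Route 23 18 > Route 24 16 > Route 1 9 > Route 29 2.
Route 23 takes 70 to reach its cap of 70 → 160 left.
Only 160 left; Route 24 takes them to reach 160.

160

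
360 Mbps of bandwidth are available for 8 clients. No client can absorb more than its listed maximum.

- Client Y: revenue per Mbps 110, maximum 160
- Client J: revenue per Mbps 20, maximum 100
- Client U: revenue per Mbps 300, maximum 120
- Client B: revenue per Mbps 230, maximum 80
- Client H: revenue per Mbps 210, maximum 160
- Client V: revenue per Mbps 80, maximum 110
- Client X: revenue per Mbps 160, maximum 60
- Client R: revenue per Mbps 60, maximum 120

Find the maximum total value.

88000

Rank by revenue per Mbps: Client U 300 > Client B 230 > Client H 210 > Client X 160 > Client Y 110 > Client V 80 > Client R 60 > Client J 20.
Client U takes 120 to reach its cap of 120 → 240 left.
Client B: +80 to 80 (cap) → 160 left.
Client H: +160 to 160 (cap) → 0 left.
Total = 300×120 + 230×80 + 210×160 = 88000.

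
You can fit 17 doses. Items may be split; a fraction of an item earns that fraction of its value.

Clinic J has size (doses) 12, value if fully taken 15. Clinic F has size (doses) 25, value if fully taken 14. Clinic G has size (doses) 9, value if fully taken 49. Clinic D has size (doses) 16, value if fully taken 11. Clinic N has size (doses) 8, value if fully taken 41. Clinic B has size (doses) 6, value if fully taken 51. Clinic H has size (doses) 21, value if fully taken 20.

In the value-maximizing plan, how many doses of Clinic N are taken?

Best value per unit of size first: Clinic B 51/6≈8.5, Clinic G 49/9≈5.44, Clinic N 41/8≈5.12, Clinic J 15/12≈1.25, Clinic H 20/21≈0.952, Clinic D 11/16≈0.688, Clinic F 14/25≈0.56.
Clinic B: take in full, 6 doses for value 51 — 11 left.
Clinic G: take in full, 9 doses for value 49 — 2 left.
Only 2 doses remain; take 2/8 of Clinic N for value 41×2/8 = 10.25.

2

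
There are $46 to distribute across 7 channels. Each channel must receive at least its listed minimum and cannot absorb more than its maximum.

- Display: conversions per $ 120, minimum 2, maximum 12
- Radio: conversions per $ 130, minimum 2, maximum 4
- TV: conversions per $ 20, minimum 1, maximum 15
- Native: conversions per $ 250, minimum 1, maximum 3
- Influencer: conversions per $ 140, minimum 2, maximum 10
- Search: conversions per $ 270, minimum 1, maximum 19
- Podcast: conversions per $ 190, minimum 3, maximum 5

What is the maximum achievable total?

9250

Meeting every minimum uses 2+2+1+1+2+1+3 = 12 $, leaving 34.
Rank by conversions per $: Search 270 > Native 250 > Podcast 190 > Influencer 140 > Radio 130 > Display 120 > TV 20.
Search: +18 to 19 (cap) — 16 left.
Native takes 2 more to reach its cap of 3 — 14 left.
Podcast: +2 to 5 (cap) — 12 left.
Influencer takes 8 more to reach its cap of 10 — 4 left.
Radio takes 2 more to reach its cap of 4 — 2 left.
Display has room for 10 more but only 2 remain, so it gets 4.
Total = 120×4 + 130×4 + 20×1 + 250×3 + 140×10 + 270×19 + 190×5 = 9250.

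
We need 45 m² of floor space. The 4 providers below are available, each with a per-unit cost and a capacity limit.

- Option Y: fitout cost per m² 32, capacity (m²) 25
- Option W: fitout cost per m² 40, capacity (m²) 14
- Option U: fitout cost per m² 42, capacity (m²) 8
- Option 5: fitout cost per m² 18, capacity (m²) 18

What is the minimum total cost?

1204

Cheapest first:
Option 5 at 18: take all 18 m² → 27 still needed.
Take 25 from Option Y at 32 → need 2 more.
Option W (40): take the remaining 2 → done.
Option U: unused.
Cost = 18×18 + 25×32 + 2×40 = 1204.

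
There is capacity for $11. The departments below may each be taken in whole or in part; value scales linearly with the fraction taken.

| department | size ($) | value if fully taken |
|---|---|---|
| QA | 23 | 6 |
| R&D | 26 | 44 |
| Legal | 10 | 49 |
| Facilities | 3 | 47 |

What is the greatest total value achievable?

Sort by value density: Facilities 47/3≈15.7, Legal 49/10≈4.9, R&D 44/26≈1.69, QA 6/23≈0.261.
All 3 $ of Facilities fit (value 47) — 8 remain.
8 $ left: a 8/10 share of Legal gives 49×8/10 = 39.2.
Total value = 86.2.

86.2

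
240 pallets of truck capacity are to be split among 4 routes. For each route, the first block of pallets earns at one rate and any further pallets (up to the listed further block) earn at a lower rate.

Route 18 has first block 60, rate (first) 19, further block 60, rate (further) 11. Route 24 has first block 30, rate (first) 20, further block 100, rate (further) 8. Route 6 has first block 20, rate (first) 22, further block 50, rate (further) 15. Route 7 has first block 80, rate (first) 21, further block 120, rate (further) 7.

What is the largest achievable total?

Rank every tier by rate: Route 6/T1 22 > Route 7/T1 21 > Route 24/T1 20 > Route 18/T1 19 > Route 6/T2 15 > Route 18/T2 11 > Route 24/T2 8 > Route 7/T2 7.
Route 6/T1 (22): +20 — 220 left.
Fill Route 7 T1 block (80 at 21) — 140 left.
Fill Route 24 T1 block (30 at 20) — 110 left.
Route 18 T1 at 19: fill all 60 — 50 left.
Route 6/T2 (15): +50 — 0 left.
Total = 22×20 + 21×80 + 20×30 + 19×60 + 15×50 = 4610.

4610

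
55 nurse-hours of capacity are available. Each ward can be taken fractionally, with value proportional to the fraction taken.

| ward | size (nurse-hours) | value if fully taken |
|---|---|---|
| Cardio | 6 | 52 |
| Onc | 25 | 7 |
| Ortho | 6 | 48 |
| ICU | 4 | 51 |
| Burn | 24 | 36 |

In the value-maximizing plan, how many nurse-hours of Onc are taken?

Rank by value-to-size ratio: ICU 51/4≈12.8, Cardio 52/6≈8.67, Ortho 48/6≈8, Burn 36/24≈1.5, Onc 7/25≈0.28.
All 4 nurse-hours of ICU fit (value 51) ; 51 remain.
All 6 nurse-hours of Cardio fit (value 52) ; 45 remain.
Ortho: take in full, 6 nurse-hours for value 48 ; 39 left.
Take all of Burn (24 nurse-hours, value 36) ; 15 nurse-hours left.
15 nurse-hours left: a 15/25 share of Onc gives 7×15/25 = 4.2.

15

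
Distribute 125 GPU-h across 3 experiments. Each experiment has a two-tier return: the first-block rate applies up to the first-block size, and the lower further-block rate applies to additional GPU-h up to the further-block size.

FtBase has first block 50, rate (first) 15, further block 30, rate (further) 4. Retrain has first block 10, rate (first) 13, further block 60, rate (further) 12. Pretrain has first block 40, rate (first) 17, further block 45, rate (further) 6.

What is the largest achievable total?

1860

Treat each block as its own option and order by rate: Pretrain/T1 17 > FtBase/T1 15 > Retrain/T1 13 > Retrain/T2 12 > Pretrain/T2 6 > FtBase/T2 4.
Fill Pretrain T1 block (40 at 17) → 85 left.
FtBase T1 at 15: fill all 50 → 35 left.
Retrain/T1 (13): +10 → 25 left.
Retrain/T2: +25 of 60 at 12; pool empty.
Total = 17×40 + 15×50 + 13×10 + 12×25 = 1860.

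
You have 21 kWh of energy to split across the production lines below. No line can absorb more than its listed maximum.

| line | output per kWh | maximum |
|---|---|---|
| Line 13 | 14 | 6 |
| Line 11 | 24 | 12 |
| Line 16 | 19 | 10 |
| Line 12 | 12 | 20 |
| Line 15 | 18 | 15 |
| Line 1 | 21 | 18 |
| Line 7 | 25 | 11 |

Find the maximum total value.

515

Rank by output per kWh: Line 7 25 > Line 11 24 > Line 1 21 > Line 16 19 > Line 15 18 > Line 13 14 > Line 12 12.
Line 7: +11 to 11 (cap) → 10 left.
Only 10 left; Line 11 takes them to reach 10.
Total = 24×10 + 25×11 = 515.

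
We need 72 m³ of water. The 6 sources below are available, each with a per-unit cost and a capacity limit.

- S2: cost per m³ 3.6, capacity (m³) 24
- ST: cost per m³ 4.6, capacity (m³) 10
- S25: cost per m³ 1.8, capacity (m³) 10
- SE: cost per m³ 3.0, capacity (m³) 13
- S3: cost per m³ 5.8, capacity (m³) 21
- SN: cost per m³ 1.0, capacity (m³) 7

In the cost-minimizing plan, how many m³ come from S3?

Cheapest first:
SN at 1.0: take all 7 m³ ; 65 still needed.
S25 at 1.8: take all 10 m³ ; 55 still needed.
SE at 3.0: take all 13 m³ ; 42 still needed.
S2 at 3.6: take all 24 m³ ; 18 still needed.
ST (4.6): use full 10 ; 8 m³ to go.
S3 at 5.8: take 8 of its 21 ; requirement met.

8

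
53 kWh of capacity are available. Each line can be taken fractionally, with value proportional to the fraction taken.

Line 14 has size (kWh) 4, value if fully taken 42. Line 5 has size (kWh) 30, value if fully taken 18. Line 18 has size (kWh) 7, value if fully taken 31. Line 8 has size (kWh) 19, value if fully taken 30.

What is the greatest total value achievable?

116.8

Rank by value-to-size ratio: Line 14 42/4≈10.5, Line 18 31/7≈4.43, Line 8 30/19≈1.58, Line 5 18/30≈0.6.
Line 14: take in full, 4 kWh for value 42 — 49 left.
Line 18: take in full, 7 kWh for value 31 — 42 left.
Line 8: take in full, 19 kWh for value 30 — 23 left.
Only 23 kWh remain; take 23/30 of Line 5 for value 18×23/30 = 13.8.
Total value = 116.8.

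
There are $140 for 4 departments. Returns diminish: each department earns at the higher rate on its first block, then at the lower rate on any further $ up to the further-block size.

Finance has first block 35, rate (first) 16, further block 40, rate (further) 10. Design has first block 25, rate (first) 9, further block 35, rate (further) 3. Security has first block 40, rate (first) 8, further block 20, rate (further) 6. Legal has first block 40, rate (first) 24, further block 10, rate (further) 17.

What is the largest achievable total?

Rank every tier by rate: Legal/first 24 > Legal/second 17 > Finance/first 16 > Finance/second 10 > Design/first 9 > Security/first 8 > Security/second 6 > Design/second 3.
Legal/first (24): +40 ; 100 left.
Legal second at 17: fill all 10 ; 90 left.
Finance first at 16: fill all 35 ; 55 left.
Finance second at 10: fill all 40 ; 15 left.
15 remain; put them into Design first at 9.
Total = 24×40 + 17×10 + 16×35 + 10×40 + 9×15 = 2225.

2225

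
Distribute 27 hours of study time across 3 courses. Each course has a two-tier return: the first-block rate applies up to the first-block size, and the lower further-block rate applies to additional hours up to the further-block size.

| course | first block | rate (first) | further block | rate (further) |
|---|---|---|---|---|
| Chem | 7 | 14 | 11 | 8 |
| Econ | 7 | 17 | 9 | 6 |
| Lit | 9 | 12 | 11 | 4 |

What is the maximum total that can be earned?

357

Rank every tier by rate: Econ/first 17 > Chem/first 14 > Lit/first 12 > Chem/second 8 > Econ/second 6 > Lit/second 4.
Econ/first (17): +7 — 20 left.
Chem first at 14: fill all 7 — 13 left.
Lit first at 12: fill all 9 — 4 left.
Chem/second: +4 of 11 at 8; pool empty.
Total = 17×7 + 14×7 + 12×9 + 8×4 = 357.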